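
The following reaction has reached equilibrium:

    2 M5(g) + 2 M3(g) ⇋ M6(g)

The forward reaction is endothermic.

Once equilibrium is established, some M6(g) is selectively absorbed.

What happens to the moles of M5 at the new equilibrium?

decreases

Removing M6 (g), a product, drives the reaction to the right.
The net shift is to the right. M5 is a reactant, so its amount decreases.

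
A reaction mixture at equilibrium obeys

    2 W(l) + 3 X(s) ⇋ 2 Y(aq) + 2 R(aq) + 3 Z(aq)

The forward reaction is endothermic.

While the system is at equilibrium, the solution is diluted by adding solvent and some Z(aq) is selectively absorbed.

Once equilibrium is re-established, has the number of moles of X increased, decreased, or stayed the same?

decreases

Dilution lowers every aqueous concentration by the same factor. Δn_aq = 7 − 0 = +7, so the system shifts toward the side with more dissolved moles — to the right.
Removing Z (aq), a product, drives the reaction to the right.
The net shift is to the right. X is a reactant, so its amount decreases.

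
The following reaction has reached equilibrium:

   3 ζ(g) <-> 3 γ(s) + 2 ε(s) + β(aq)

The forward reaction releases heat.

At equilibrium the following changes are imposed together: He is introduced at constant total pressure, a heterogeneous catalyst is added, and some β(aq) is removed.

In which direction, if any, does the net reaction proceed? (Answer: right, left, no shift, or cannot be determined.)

cannot be determined

Adding inert gas at constant total pressure expands the volume and lowers every reacting partial pressure. With Δn_gas = 0 − 3 = -3, Q moves away from K toward the side with fewer gas moles, so the system shifts toward the side with more gas moles — to the left.
A catalyst speeds both forward and reverse rates equally; it changes neither Q nor K — no shift from this change.
Removing β (aq), a product, drives the reaction to the right.
The individual effects push in opposite directions; without quantitative information the net direction cannot be determined.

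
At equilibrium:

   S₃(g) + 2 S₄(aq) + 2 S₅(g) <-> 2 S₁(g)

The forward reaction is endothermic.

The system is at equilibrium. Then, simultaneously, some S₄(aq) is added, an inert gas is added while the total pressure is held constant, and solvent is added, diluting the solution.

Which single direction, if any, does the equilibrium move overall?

Adding S₄ (aq), a reactant, drives the reaction to the right.
Adding inert gas at constant total pressure expands the volume and lowers every reacting partial pressure. With Δn_gas = 2 − 3 = -1, Q moves away from K toward the side with fewer gas moles, so the system shifts toward the side with more gas moles — to the left.
Dilution lowers every aqueous concentration by the same factor. Δn_aq = 0 − 2 = -2, so the system shifts toward the side with more dissolved moles — to the left.
The individual effects push in opposite directions; without quantitative information the net direction cannot be determined.

cannot be determined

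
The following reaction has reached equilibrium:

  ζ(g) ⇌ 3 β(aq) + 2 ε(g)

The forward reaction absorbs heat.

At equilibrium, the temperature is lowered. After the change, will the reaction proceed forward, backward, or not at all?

The forward reaction is endothermic. Lowering T favours the exothermic direction — shift to the left.

left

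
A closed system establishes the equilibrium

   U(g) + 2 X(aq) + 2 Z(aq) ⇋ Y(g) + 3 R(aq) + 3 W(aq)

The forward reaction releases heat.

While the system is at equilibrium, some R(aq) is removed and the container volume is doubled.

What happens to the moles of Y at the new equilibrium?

increases

Removing R (aq), a product, drives the reaction to the right.
Gas moles: reactants 1, products 1. Δn_gas = 0, so a volume change leaves Q equal to K — no shift from this change.
The net shift is to the right. Y is a product, so its amount increases.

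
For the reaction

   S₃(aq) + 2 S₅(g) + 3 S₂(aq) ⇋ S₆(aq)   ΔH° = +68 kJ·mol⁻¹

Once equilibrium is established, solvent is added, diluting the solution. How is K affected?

The equilibrium constant depends only on temperature. This perturbation may move the position of equilibrium, but since T is unchanged, K itself is unchanged.

unchanged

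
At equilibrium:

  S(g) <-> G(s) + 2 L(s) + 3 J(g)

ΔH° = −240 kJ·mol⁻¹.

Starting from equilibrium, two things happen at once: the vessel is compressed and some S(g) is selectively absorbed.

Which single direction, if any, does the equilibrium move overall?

Gas moles: reactants 1, products 3 (Δn_gas = +2). Compression shifts the system toward the side with fewer moles of gas — to the left.
Removing S (g), a reactant, drives the reaction to the left.
All effects act in the same direction — net shift to the left.

left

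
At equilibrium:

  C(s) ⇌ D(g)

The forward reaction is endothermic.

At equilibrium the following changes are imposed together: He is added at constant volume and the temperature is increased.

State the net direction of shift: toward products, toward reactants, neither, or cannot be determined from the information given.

right

At constant volume, adding an inert gas leaves every reacting species' partial pressure unchanged, so Q is unchanged — no shift from this change.
The forward reaction is endothermic. Raising T favours the endothermic direction — shift to the right.
Only the nonzero effect(s) matter; the net shift is to the right.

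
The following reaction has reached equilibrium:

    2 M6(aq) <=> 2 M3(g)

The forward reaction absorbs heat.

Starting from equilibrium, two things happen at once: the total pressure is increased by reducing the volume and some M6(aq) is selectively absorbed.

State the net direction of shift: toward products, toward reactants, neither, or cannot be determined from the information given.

Gas moles: reactants 0, products 2 (Δn_gas = +2). Compression shifts the system toward the side with fewer moles of gas — to the left.
Removing M6 (aq), a reactant, drives the reaction to the left.
All effects act in the same direction — net shift to the left.

left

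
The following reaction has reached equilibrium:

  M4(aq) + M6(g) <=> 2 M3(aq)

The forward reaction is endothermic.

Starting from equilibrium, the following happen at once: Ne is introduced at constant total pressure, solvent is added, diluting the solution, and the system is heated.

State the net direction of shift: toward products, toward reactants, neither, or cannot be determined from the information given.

Adding inert gas at constant total pressure expands the volume and lowers every reacting partial pressure. With Δn_gas = 0 − 1 = -1, Q moves away from K toward the side with fewer gas moles, so the system shifts toward the side with more gas moles — to the left.
Dilution lowers every aqueous concentration by the same factor. Δn_aq = 2 − 1 = +1, so the system shifts toward the side with more dissolved moles — to the right.
The forward reaction is endothermic. Raising T favours the endothermic direction — shift to the right.
The individual effects push in opposite directions; without quantitative information the net direction cannot be determined.

cannot be determined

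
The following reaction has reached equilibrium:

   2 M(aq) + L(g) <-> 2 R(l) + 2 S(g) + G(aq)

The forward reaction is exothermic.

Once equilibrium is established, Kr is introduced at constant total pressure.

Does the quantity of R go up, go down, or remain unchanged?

increases

Adding inert gas at constant total pressure expands the volume and lowers every reacting partial pressure. With Δn_gas = 2 − 1 = +1, Q moves away from K toward the side with fewer gas moles, so the system shifts toward the side with more gas moles — to the right.
The net shift is to the right. R is a product, so its amount increases.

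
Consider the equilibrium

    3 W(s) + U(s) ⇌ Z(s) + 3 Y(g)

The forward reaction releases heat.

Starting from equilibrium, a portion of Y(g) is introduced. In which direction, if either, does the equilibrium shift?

left

Adding Y (g), a product, drives the reaction to the left.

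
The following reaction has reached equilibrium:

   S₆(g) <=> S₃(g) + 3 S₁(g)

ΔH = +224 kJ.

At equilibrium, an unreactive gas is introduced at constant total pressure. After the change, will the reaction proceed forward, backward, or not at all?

right

Adding inert gas at constant total pressure expands the volume and lowers every reacting partial pressure. With Δn_gas = 4 − 1 = +3, Q moves away from K toward the side with fewer gas moles, so the system shifts toward the side with more gas moles — to the right.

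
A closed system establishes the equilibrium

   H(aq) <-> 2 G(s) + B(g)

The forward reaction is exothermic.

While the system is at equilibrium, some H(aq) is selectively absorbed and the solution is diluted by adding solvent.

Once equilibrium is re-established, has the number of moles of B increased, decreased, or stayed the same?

decreases

Removing H (aq), a reactant, drives the reaction to the left.
Dilution lowers every aqueous concentration by the same factor. Δn_aq = 0 − 1 = -1, so the system shifts toward the side with more dissolved moles — to the left.
The net shift is to the left. B is a product, so its amount decreases.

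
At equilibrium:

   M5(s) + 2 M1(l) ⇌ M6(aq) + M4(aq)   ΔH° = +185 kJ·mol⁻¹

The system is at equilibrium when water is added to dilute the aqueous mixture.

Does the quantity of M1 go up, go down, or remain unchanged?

Dilution lowers every aqueous concentration by the same factor. Δn_aq = 2 − 0 = +2, so the system shifts toward the side with more dissolved moles — to the right.
The net shift is to the right. M1 is a reactant, so its amount decreases.

decreases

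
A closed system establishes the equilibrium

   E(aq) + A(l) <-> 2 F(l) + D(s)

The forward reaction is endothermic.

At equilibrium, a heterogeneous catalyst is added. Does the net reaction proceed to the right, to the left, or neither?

no shift

A catalyst speeds both forward and reverse rates equally; it changes neither Q nor K — no shift from this change.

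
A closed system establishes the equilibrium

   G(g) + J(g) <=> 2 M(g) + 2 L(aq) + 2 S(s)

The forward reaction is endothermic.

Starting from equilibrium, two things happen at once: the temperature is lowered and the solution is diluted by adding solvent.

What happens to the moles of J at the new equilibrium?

cannot be determined

The forward reaction is endothermic. Lowering T favours the exothermic direction — shift to the left.
Dilution lowers every aqueous concentration by the same factor. Δn_aq = 2 − 0 = +2, so the system shifts toward the side with more dissolved moles — to the right.
The two effects oppose each other, so the net shift — and hence the change in J — cannot be determined from the given information.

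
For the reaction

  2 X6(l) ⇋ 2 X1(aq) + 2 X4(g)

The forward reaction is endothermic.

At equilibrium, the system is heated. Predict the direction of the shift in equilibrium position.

The forward reaction is endothermic. Raising T favours the endothermic direction — shift to the right.

right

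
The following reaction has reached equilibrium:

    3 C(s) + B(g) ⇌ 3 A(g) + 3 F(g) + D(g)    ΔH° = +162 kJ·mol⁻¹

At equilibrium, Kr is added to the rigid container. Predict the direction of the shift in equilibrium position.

no shift

At constant volume, adding an inert gas leaves every reacting species' partial pressure unchanged, so Q is unchanged — no shift from this change.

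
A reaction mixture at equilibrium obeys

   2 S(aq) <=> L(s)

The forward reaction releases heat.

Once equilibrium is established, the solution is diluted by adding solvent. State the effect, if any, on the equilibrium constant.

unchanged

The equilibrium constant depends only on temperature. This perturbation may move the position of equilibrium, but since T is unchanged, K itself is unchanged.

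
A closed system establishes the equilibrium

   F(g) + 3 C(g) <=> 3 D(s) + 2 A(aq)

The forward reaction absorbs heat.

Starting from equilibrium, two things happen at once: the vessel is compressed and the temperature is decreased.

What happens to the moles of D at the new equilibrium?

Gas moles: reactants 4, products 0 (Δn_gas = -4). Compression shifts the system toward the side with fewer moles of gas — to the right.
The forward reaction is endothermic. Lowering T favours the exothermic direction — shift to the left.
The two effects oppose each other, so the net shift — and hence the change in D — cannot be determined from the given information.

cannot be determined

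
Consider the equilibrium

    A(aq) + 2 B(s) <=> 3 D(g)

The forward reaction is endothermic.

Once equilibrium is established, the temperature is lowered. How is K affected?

decreases

K depends on temperature via the van 't Hoff relation. The forward reaction is endothermic, so lowering T decreases K.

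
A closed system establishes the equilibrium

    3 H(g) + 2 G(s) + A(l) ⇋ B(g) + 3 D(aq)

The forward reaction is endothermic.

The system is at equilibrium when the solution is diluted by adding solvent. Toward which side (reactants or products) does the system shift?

right

Dilution lowers every aqueous concentration by the same factor. Δn_aq = 3 − 0 = +3, so the system shifts toward the side with more dissolved moles — to the right.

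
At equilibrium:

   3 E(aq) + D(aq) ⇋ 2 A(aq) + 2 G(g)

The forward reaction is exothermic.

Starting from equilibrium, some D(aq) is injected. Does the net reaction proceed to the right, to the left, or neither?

right

Adding D (aq), a reactant, drives the reaction to the right.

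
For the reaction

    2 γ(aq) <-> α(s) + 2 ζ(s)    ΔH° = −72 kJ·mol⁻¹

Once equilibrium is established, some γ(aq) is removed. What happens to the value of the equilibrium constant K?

unchanged

The equilibrium constant depends only on temperature. This perturbation may move the position of equilibrium, but since T is unchanged, K itself is unchanged.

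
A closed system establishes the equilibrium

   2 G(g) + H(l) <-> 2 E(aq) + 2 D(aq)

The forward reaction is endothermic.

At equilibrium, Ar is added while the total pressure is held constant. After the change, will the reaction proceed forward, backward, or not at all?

left

Adding inert gas at constant total pressure expands the volume and lowers every reacting partial pressure. With Δn_gas = 0 − 2 = -2, Q moves away from K toward the side with fewer gas moles, so the system shifts toward the side with more gas moles — to the left.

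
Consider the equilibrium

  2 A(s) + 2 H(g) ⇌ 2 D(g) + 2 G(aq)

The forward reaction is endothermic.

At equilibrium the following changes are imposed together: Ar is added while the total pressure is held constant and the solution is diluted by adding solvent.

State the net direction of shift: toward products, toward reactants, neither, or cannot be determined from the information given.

right

Adding inert gas at constant total pressure expands the volume, scaling every reacting partial pressure by the same factor. Δn_gas = 2 − 2 = 0, so Q is unchanged — no shift.
Dilution lowers every aqueous concentration by the same factor. Δn_aq = 2 − 0 = +2, so the system shifts toward the side with more dissolved moles — to the right.
Only the nonzero effect(s) matter; the net shift is to the right.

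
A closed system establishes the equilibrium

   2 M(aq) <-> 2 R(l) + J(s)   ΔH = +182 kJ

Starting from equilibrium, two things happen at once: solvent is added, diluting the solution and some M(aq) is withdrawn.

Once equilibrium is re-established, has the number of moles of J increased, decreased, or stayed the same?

Dilution lowers every aqueous concentration by the same factor. Δn_aq = 0 − 2 = -2, so the system shifts toward the side with more dissolved moles — to the left.
Removing M (aq), a reactant, drives the reaction to the left.
The net shift is to the left. J is a product, so its amount decreases.

decreases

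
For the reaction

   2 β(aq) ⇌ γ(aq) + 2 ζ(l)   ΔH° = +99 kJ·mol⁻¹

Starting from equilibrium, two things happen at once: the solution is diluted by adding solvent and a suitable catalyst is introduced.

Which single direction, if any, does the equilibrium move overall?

left

Dilution lowers every aqueous concentration by the same factor. Δn_aq = 1 − 2 = -1, so the system shifts toward the side with more dissolved moles — to the left.
A catalyst speeds both forward and reverse rates equally; it changes neither Q nor K — no shift from this change.
Only the nonzero effect(s) matter; the net shift is to the left.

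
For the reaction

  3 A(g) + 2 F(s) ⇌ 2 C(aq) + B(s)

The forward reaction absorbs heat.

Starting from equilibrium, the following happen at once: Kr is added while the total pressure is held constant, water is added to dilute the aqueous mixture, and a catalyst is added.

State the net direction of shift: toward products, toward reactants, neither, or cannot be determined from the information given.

Adding inert gas at constant total pressure expands the volume and lowers every reacting partial pressure. With Δn_gas = 0 − 3 = -3, Q moves away from K toward the side with fewer gas moles, so the system shifts toward the side with more gas moles — to the left.
Dilution lowers every aqueous concentration by the same factor. Δn_aq = 2 − 0 = +2, so the system shifts toward the side with more dissolved moles — to the right.
A catalyst speeds both forward and reverse rates equally; it changes neither Q nor K — no shift from this change.
The individual effects push in opposite directions; without quantitative information the net direction cannot be determined.

cannot be determined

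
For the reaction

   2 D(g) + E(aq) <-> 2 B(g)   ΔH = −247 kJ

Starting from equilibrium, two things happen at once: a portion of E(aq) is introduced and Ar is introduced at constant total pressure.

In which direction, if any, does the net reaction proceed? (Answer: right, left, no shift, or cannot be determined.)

right

Adding E (aq), a reactant, drives the reaction to the right.
Adding inert gas at constant total pressure expands the volume, scaling every reacting partial pressure by the same factor. Δn_gas = 2 − 2 = 0, so Q is unchanged — no shift.
Only the nonzero effect(s) matter; the net shift is to the right.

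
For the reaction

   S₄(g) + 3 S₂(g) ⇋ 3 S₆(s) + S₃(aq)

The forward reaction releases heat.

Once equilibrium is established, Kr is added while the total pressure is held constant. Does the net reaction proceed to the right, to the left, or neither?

left

Adding inert gas at constant total pressure expands the volume and lowers every reacting partial pressure. With Δn_gas = 0 − 4 = -4, Q moves away from K toward the side with fewer gas moles, so the system shifts toward the side with more gas moles — to the left.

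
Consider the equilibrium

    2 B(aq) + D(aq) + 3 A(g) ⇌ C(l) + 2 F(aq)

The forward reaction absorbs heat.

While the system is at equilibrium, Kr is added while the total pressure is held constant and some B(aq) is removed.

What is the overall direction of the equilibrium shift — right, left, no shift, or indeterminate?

left

Adding inert gas at constant total pressure expands the volume and lowers every reacting partial pressure. With Δn_gas = 0 − 3 = -3, Q moves away from K toward the side with fewer gas moles, so the system shifts toward the side with more gas moles — to the left.
Removing B (aq), a reactant, drives the reaction to the left.
All effects act in the same direction — net shift to the left.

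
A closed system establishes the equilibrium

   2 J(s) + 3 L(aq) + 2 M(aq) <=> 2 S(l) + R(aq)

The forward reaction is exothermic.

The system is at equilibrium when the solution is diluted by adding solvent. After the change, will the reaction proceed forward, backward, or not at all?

left

Dilution lowers every aqueous concentration by the same factor. Δn_aq = 1 − 5 = -4, so the system shifts toward the side with more dissolved moles — to the left.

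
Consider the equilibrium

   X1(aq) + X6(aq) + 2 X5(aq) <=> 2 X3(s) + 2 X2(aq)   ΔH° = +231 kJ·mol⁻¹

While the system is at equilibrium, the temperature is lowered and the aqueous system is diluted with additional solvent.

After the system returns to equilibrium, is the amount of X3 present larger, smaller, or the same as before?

decreases

The forward reaction is endothermic. Lowering T favours the exothermic direction — shift to the left.
Dilution lowers every aqueous concentration by the same factor. Δn_aq = 2 − 4 = -2, so the system shifts toward the side with more dissolved moles — to the left.
The net shift is to the left. X3 is a product, so its amount decreases.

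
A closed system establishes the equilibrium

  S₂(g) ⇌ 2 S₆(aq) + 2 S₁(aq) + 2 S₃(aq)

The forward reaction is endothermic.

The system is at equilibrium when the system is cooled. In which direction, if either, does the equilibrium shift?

The forward reaction is endothermic. Lowering T favours the exothermic direction — shift to the left.

left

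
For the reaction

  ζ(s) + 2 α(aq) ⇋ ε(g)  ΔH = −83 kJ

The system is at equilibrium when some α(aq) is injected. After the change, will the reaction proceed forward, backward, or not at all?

right

Adding α (aq), a reactant, drives the reaction to the right.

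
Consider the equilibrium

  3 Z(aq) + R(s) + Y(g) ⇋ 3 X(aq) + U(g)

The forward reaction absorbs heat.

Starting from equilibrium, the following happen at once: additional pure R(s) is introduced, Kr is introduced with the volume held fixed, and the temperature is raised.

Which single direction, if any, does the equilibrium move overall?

right

R is a pure solid; its activity is 1 regardless of amount, so Q is unaffected — no shift from this change.
At constant volume, adding an inert gas leaves every reacting species' partial pressure unchanged, so Q is unchanged — no shift from this change.
The forward reaction is endothermic. Raising T favours the endothermic direction — shift to the right.
Only the nonzero effect(s) matter; the net shift is to the right.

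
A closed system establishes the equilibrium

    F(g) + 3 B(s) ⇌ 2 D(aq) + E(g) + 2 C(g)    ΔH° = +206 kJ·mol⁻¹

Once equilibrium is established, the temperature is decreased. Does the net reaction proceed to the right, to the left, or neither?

left

The forward reaction is endothermic. Lowering T favours the exothermic direction — shift to the left.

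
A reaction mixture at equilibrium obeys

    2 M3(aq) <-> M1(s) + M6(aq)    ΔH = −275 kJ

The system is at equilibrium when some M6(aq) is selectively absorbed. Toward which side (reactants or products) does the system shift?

Removing M6 (aq), a product, drives the reaction to the right.

right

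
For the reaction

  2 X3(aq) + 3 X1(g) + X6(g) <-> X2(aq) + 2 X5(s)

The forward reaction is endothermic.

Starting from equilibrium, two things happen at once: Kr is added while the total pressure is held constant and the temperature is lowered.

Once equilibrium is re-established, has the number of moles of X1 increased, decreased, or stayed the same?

increases

Adding inert gas at constant total pressure expands the volume and lowers every reacting partial pressure. With Δn_gas = 0 − 4 = -4, Q moves away from K toward the side with fewer gas moles, so the system shifts toward the side with more gas moles — to the left.
The forward reaction is endothermic. Lowering T favours the exothermic direction — shift to the left.
The net shift is to the left. X1 is a reactant, so its amount increases.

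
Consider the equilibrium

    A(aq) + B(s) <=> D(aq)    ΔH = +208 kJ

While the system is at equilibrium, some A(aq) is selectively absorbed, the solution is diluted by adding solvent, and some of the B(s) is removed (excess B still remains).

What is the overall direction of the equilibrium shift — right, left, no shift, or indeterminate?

Removing A (aq), a reactant, drives the reaction to the left.
Dilution scales every aqueous concentration by the same factor. Δn_aq = 1 − 1 = 0, so Q is unchanged — no shift.
B is a pure solid; its activity is 1 regardless of amount, so Q is unaffected — no shift from this change.
Only the nonzero effect(s) matter; the net shift is to the left.

left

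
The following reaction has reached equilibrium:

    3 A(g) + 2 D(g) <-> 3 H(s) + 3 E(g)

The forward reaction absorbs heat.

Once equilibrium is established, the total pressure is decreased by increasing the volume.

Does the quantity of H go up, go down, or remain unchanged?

Gas moles: reactants 5, products 3 (Δn_gas = -2). Expansion shifts the system toward the side with more moles of gas — to the left.
The net shift is to the left. H is a product, so its amount decreases.

decreases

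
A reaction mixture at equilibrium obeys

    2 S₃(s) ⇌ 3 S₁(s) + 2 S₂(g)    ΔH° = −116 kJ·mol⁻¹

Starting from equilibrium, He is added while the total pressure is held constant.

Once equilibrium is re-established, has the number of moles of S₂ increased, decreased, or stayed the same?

increases

Adding inert gas at constant total pressure expands the volume and lowers every reacting partial pressure. With Δn_gas = 2 − 0 = +2, Q moves away from K toward the side with fewer gas moles, so the system shifts toward the side with more gas moles — to the right.
The net shift is to the right. S₂ is a product, so its amount increases.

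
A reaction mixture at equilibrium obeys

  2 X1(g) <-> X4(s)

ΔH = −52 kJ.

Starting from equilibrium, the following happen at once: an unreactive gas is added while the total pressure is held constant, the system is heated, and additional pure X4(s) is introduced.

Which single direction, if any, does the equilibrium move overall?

left

Adding inert gas at constant total pressure expands the volume and lowers every reacting partial pressure. With Δn_gas = 0 − 2 = -2, Q moves away from K toward the side with fewer gas moles, so the system shifts toward the side with more gas moles — to the left.
The forward reaction is exothermic. Raising T favours the endothermic direction — shift to the left.
X4 is a pure solid; its activity is 1 regardless of amount, so Q is unaffected — no shift from this change.
Only the nonzero effect(s) matter; the net shift is to the left.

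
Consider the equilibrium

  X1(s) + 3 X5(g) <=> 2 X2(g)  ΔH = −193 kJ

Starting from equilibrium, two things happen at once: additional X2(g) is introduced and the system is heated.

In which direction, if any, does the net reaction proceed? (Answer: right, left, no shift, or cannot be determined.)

left

Adding X2 (g), a product, drives the reaction to the left.
The forward reaction is exothermic. Raising T favours the endothermic direction — shift to the left.
All effects act in the same direction — net shift to the left.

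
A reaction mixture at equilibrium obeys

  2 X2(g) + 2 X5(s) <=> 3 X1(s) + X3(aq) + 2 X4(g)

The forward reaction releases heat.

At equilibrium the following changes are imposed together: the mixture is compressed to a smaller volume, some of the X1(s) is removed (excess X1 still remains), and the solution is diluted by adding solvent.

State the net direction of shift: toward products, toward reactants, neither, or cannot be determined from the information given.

right

Gas moles: reactants 2, products 2. Δn_gas = 0, so a volume change leaves Q equal to K — no shift from this change.
X1 is a pure solid; its activity is 1 regardless of amount, so Q is unaffected — no shift from this change.
Dilution lowers every aqueous concentration by the same factor. Δn_aq = 1 − 0 = +1, so the system shifts toward the side with more dissolved moles — to the right.
Only the nonzero effect(s) matter; the net shift is to the right.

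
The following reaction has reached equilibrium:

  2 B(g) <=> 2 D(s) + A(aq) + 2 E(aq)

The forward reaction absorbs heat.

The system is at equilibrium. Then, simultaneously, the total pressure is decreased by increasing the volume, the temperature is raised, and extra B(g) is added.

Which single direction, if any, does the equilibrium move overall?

Gas moles: reactants 2, products 0 (Δn_gas = -2). Expansion shifts the system toward the side with more moles of gas — to the left.
The forward reaction is endothermic. Raising T favours the endothermic direction — shift to the right.
Adding B (g), a reactant, drives the reaction to the right.
The individual effects push in opposite directions; without quantitative information the net direction cannot be determined.

cannot be determined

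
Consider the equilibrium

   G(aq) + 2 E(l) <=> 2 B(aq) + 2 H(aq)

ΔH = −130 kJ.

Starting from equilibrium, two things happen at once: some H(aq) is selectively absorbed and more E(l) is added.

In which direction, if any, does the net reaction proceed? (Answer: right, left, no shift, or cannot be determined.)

Removing H (aq), a product, drives the reaction to the right.
E is a pure liquid; its activity is 1 regardless of amount, so Q is unaffected — no shift from this change.
Only the nonzero effect(s) matter; the net shift is to the right.

right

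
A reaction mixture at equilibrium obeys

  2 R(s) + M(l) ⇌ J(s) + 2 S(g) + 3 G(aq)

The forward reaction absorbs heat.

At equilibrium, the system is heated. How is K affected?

K depends on temperature via the van 't Hoff relation. The forward reaction is endothermic, so raising T increases K.

increases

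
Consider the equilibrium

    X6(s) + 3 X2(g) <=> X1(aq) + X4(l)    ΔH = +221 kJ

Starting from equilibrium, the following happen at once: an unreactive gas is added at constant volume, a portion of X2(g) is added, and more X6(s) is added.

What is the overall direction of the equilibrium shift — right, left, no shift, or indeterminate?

right

At constant volume, adding an inert gas leaves every reacting species' partial pressure unchanged, so Q is unchanged — no shift from this change.
Adding X2 (g), a reactant, drives the reaction to the right.
X6 is a pure solid; its activity is 1 regardless of amount, so Q is unaffected — no shift from this change.
Only the nonzero effect(s) matter; the net shift is to the right.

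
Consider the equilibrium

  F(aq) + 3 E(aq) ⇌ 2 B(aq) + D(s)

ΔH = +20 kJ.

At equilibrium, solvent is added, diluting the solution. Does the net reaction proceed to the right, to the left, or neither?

Dilution lowers every aqueous concentration by the same factor. Δn_aq = 2 − 4 = -2, so the system shifts toward the side with more dissolved moles — to the left.

left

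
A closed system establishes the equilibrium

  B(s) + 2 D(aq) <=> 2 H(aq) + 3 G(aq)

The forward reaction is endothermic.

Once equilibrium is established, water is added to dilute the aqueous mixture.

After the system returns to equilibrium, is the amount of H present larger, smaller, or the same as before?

Dilution lowers every aqueous concentration by the same factor. Δn_aq = 5 − 2 = +3, so the system shifts toward the side with more dissolved moles — to the right.
The net shift is to the right. H is a product, so its amount increases.

increases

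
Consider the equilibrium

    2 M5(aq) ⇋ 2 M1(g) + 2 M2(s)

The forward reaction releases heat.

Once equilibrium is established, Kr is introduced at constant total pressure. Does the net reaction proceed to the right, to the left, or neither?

right

Adding inert gas at constant total pressure expands the volume and lowers every reacting partial pressure. With Δn_gas = 2 − 0 = +2, Q moves away from K toward the side with fewer gas moles, so the system shifts toward the side with more gas moles — to the right.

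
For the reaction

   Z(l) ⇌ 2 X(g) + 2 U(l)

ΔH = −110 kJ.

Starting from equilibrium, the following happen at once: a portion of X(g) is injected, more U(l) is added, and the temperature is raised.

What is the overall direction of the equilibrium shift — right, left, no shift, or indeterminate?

left

Adding X (g), a product, drives the reaction to the left.
U is a pure liquid; its activity is 1 regardless of amount, so Q is unaffected — no shift from this change.
The forward reaction is exothermic. Raising T favours the endothermic direction — shift to the left.
Only the nonzero effect(s) matter; the net shift is to the left.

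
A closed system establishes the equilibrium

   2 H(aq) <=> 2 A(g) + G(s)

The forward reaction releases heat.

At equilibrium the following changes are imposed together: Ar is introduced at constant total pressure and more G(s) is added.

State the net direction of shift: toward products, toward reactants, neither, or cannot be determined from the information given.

right

Adding inert gas at constant total pressure expands the volume and lowers every reacting partial pressure. With Δn_gas = 2 − 0 = +2, Q moves away from K toward the side with fewer gas moles, so the system shifts toward the side with more gas moles — to the right.
G is a pure solid; its activity is 1 regardless of amount, so Q is unaffected — no shift from this change.
Only the nonzero effect(s) matter; the net shift is to the right.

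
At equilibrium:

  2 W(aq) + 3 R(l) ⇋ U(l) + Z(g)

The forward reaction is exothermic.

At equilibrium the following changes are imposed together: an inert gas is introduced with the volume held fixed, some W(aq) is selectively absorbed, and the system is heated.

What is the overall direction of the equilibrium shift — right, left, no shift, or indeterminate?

left

At constant volume, adding an inert gas leaves every reacting species' partial pressure unchanged, so Q is unchanged — no shift from this change.
Removing W (aq), a reactant, drives the reaction to the left.
The forward reaction is exothermic. Raising T favours the endothermic direction — shift to the left.
Only the nonzero effect(s) matter; the net shift is to the left.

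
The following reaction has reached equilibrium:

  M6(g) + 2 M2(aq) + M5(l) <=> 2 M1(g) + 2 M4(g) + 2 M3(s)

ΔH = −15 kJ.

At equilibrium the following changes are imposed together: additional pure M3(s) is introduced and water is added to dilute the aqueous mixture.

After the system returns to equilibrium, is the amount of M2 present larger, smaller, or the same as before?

increases

M3 is a pure solid; its activity is 1 regardless of amount, so Q is unaffected — no shift from this change.
Dilution lowers every aqueous concentration by the same factor. Δn_aq = 0 − 2 = -2, so the system shifts toward the side with more dissolved moles — to the left.
The net shift is to the left. M2 is a reactant, so its amount increases.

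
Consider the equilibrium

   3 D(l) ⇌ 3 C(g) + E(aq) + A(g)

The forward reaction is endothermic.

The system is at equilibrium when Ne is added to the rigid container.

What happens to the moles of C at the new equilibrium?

At constant volume, adding an inert gas leaves every reacting species' partial pressure unchanged, so Q is unchanged — no shift from this change.
No net shift occurs, so the amount of C is unchanged.

unchanged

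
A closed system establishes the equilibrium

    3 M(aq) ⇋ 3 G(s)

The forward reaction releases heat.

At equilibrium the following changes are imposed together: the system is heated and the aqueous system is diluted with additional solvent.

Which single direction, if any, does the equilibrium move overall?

left

The forward reaction is exothermic. Raising T favours the endothermic direction — shift to the left.
Dilution lowers every aqueous concentration by the same factor. Δn_aq = 0 − 3 = -3, so the system shifts toward the side with more dissolved moles — to the left.
All effects act in the same direction — net shift to the left.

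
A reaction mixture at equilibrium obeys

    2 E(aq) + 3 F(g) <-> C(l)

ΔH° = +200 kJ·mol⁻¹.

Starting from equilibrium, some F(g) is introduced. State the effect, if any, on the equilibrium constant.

unchanged

The equilibrium constant depends only on temperature. This perturbation may move the position of equilibrium, but since T is unchanged, K itself is unchanged.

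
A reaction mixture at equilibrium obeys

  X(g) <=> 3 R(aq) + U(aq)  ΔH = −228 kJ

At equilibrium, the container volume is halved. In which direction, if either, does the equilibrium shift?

Gas moles: reactants 1, products 0 (Δn_gas = -1). Compression shifts the system toward the side with fewer moles of gas — to the right.

right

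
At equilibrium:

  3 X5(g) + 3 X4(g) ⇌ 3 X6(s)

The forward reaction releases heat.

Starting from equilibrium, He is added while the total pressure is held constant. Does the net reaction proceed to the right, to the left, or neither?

Adding inert gas at constant total pressure expands the volume and lowers every reacting partial pressure. With Δn_gas = 0 − 6 = -6, Q moves away from K toward the side with fewer gas moles, so the system shifts toward the side with more gas moles — to the left.

left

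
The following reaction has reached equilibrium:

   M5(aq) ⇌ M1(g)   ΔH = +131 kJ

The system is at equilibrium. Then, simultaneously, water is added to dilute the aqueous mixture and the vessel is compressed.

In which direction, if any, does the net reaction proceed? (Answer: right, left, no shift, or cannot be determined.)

left

Dilution lowers every aqueous concentration by the same factor. Δn_aq = 0 − 1 = -1, so the system shifts toward the side with more dissolved moles — to the left.
Gas moles: reactants 0, products 1 (Δn_gas = +1). Compression shifts the system toward the side with fewer moles of gas — to the left.
All effects act in the same direction — net shift to the left.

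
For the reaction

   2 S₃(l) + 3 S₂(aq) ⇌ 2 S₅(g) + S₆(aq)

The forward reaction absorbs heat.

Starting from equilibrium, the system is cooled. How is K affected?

K depends on temperature via the van 't Hoff relation. The forward reaction is endothermic, so lowering T decreases K.

decreases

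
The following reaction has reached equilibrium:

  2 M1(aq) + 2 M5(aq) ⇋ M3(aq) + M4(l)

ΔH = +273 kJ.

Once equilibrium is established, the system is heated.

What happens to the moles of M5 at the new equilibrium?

decreases

The forward reaction is endothermic. Raising T favours the endothermic direction — shift to the right.
The net shift is to the right. M5 is a reactant, so its amount decreases.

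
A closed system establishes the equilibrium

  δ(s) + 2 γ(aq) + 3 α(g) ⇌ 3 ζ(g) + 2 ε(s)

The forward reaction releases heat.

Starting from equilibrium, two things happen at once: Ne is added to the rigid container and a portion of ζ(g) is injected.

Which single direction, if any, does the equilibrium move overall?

left

At constant volume, adding an inert gas leaves every reacting species' partial pressure unchanged, so Q is unchanged — no shift from this change.
Adding ζ (g), a product, drives the reaction to the left.
Only the nonzero effect(s) matter; the net shift is to the left.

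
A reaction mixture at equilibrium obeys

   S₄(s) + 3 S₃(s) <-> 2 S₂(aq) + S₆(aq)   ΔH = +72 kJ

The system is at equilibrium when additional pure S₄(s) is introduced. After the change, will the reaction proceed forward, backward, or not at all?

no shift

S₄ is a pure solid; its activity is 1 regardless of amount, so Q is unaffected — no shift from this change.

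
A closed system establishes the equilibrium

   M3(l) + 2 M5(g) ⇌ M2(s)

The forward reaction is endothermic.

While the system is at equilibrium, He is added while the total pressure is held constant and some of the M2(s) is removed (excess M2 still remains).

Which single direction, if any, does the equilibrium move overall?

left

Adding inert gas at constant total pressure expands the volume and lowers every reacting partial pressure. With Δn_gas = 0 − 2 = -2, Q moves away from K toward the side with fewer gas moles, so the system shifts toward the side with more gas moles — to the left.
M2 is a pure solid; its activity is 1 regardless of amount, so Q is unaffected — no shift from this change.
Only the nonzero effect(s) matter; the net shift is to the left.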